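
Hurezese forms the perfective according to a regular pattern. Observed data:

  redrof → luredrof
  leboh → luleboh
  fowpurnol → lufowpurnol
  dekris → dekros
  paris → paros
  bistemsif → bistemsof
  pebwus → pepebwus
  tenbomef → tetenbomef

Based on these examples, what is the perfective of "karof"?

redrof and bistemsif both end in -f yet inflect differently (luredrof, bistemsof), so the final letter is not what conditions the rule; the last vowel is.
"karof" has last vowel 'o'. The stems whose last vowel is 'o' (redrof → luredrof, leboh → luleboh, fowpurnol → lufowpurnol) add the prefix lu-.
So karof → lukarof.

lukarof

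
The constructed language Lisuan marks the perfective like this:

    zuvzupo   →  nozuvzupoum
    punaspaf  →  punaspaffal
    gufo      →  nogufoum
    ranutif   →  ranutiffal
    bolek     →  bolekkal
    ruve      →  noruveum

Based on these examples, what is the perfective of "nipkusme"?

nonipkusmeum

bolek and ruve both have last vowel 'e' yet inflect differently (bolekkal, noruveum), so the last vowel is not what conditions the rule; whether the stem ends in a vowel or a consonant is.
"nipkusme" ends in a vowel. The stems ending in a vowel (ruve → noruveum, gufo → nogufoum, zuvzupo → nozuvzupoum) add no- … -um around the stem.
So nipkusme → nonipkusmeum.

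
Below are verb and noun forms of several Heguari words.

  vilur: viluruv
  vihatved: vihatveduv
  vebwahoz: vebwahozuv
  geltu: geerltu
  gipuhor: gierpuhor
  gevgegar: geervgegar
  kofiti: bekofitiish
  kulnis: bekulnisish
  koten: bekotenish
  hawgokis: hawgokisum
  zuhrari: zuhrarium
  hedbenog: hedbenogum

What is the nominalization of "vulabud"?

vilur and gipuhor both end in -r yet inflect differently (viluruv, gierpuhor), so the final letter is not what conditions the rule; the first letter is.
"vulabud" begins with v-. The stems beginning with v- (vilur → viluruv, vihatved → vihatveduv, vebwahoz → vebwahozuv) add -uv.
The other patterns: stems beginning with g- insert -er- after the first vowel; stems beginning with k- add be- … -ish around the stem; stems beginning with h- or z- add -um.
So vulabud → vulabuduv.

vulabuduv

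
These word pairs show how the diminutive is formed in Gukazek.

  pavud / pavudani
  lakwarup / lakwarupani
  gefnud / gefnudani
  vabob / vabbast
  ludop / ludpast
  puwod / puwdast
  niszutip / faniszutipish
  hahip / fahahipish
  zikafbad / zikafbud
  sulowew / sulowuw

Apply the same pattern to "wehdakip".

fawehdakipish

lakwarup and ludop both end in -p yet inflect differently (lakwarupani, ludpast), so the final letter is not what conditions the rule; the last vowel is.
"wehdakip" has last vowel 'i'. The stems whose last vowel is 'i' (niszutip → faniszutipish, hahip → fahahipish) add fa- … -ish around the stem.
So wehdakip → fawehdakipish.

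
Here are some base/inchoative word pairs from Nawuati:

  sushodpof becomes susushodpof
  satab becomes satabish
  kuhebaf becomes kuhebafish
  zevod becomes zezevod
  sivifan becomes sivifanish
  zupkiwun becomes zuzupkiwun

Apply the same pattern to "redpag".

redpagish

kuhebaf and sushodpof both end in -f yet inflect differently (kuhebafish, susushodpof), so the final letter is not what conditions the rule; the last vowel is.
"redpag" has last vowel 'a'. The stems whose last vowel is 'a' (sivifan → sivifanish, kuhebaf → kuhebafish, satab → satabish) add -ish.
The other pattern: stems whose last vowel is 'o' or 'u' repeat the first consonant+vowel as a prefix.
So redpag → redpagish.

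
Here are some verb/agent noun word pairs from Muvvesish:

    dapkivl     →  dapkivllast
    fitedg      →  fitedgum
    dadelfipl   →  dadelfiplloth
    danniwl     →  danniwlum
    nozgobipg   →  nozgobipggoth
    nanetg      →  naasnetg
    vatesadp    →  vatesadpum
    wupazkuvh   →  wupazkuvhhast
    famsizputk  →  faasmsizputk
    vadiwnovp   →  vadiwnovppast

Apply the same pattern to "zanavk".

dadelfipl and dapkivl both end in -l yet inflect differently (dadelfiplloth, dapkivllast), so the final letter is not what conditions the rule; the second-to-last letter is.
"zanavk" has second-to-last letter 'v'. The stems whose second-to-last letter is 'v' (vadiwnovp → vadiwnovppast, dapkivl → dapkivllast, wupazkuvh → wupazkuvhhast) double the final consonant and add -ast.
The other patterns: stems whose second-to-last letter is 'p' double the final consonant and add -oth; stems whose second-to-last letter is 't' insert -as- after the first vowel; stems whose second-to-last letter is 'd' or 'w' add -um.
So zanavk → zanavkkast.

zanavkkast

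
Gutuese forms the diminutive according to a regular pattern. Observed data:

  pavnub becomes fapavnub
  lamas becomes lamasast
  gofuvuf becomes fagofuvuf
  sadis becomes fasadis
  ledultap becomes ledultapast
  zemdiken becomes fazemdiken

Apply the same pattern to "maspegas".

maspegasast

lamas and sadis both end in -s yet inflect differently (lamasast, fasadis), so the final letter is not what conditions the rule; the last vowel is.
"maspegas" has last vowel 'a'. The stems whose last vowel is 'a' (lamas → lamasast, ledultap → ledultapast) add -ast.
So maspegas → maspegasast.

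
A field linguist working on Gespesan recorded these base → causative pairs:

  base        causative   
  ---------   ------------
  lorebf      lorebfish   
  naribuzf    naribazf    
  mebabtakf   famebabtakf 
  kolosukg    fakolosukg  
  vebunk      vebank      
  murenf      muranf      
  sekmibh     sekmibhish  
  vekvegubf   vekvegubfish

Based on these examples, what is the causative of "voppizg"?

voppazg

vekvegubf and mebabtakf both end in -f yet inflect differently (vekvegubfish, famebabtakf), so the final letter is not what conditions the rule; the second-to-last letter is.
"voppizg" has second-to-last letter 'z'. The one such stem in the data (naribuzf → naribazf) changes the last vowel to 'a' (as do murenf, vebunk), so the same rule applies.
The other patterns: stems whose second-to-last letter is 'b' add -ish; stems whose second-to-last letter is 'k' add the prefix fa-.
So voppizg → voppazg.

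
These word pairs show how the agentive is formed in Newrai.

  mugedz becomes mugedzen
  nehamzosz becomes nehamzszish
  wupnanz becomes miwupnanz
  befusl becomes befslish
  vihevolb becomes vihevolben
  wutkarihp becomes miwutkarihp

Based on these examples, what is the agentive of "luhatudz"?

mugedz and nehamzosz both end in -z yet inflect differently (mugedzen, nehamzszish), so the final letter is not what conditions the rule; the second-to-last letter is.
"luhatudz" has second-to-last letter 'd'. The one such stem in the data (mugedz → mugedzen) adds -en, so the same rule applies.
The other patterns: stems whose second-to-last letter is 's' delete the last vowel and add -ish; stems whose second-to-last letter is 'h' or 'n' add the prefix mi-.
So luhatudz → luhatudzen.

luhatudzen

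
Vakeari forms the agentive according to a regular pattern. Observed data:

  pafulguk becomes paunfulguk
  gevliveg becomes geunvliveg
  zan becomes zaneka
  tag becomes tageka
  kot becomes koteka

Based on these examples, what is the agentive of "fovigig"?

founvigig

gevliveg and tag both end in -g yet inflect differently (geunvliveg, tageka), so the final letter is not what conditions the rule; the number of vowels is.
"fovigig" has 3 vowels. The stems with 3 vowels (pafulguk → paunfulguk, gevliveg → geunvliveg) insert -un- after the first vowel.
So fovigig → founvigig.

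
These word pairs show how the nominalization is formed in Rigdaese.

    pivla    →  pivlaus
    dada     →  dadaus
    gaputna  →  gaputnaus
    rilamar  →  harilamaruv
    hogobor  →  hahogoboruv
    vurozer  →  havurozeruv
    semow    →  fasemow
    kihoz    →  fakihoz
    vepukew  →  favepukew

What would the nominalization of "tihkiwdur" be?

hatihkiwduruv

pivla and rilamar both have last vowel 'a' yet inflect differently (pivlaus, harilamaruv), so the last vowel is not what conditions the rule; the final letter is.
"tihkiwdur" ends in -r. The stems ending in -r (rilamar → harilamaruv, hogobor → hahogoboruv, vurozer → havurozeruv) add ha- … -uv around the stem.
The other patterns: stems ending in -a add -us; stems ending in -w or -z add the prefix fa-.
So tihkiwdur → hatihkiwduruv.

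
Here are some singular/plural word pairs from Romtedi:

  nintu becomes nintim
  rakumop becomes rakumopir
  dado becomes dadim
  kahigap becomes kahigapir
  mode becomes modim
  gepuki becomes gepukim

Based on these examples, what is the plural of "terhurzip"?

rakumop and dado both have last vowel 'o' yet inflect differently (rakumopir, dadim), so the last vowel is not what conditions the rule; whether the stem ends in a vowel or a consonant is.
"terhurzip" ends in a consonant. The stems ending in a consonant (rakumop → rakumopir, kahigap → kahigapir) add -ir.
So terhurzip → terhurzipir.

terhurzipir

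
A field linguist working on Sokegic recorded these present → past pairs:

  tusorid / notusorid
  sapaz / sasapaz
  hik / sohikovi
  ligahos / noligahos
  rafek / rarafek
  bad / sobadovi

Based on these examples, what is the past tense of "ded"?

hik and rafek both end in -k yet inflect differently (sohikovi, rarafek), so the final letter is not what conditions the rule; the number of vowels is.
"ded" has 1 vowel. The stems with 1 vowel (bad → sobadovi, hik → sohikovi) add so- … -ovi around the stem.
So ded → sodedovi.

sodedovi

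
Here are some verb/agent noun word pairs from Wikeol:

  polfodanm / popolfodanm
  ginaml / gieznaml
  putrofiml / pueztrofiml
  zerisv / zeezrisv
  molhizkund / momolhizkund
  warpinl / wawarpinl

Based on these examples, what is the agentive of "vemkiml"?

warpinl and putrofiml both end in -l yet inflect differently (wawarpinl, pueztrofiml), so the final letter is not what conditions the rule; the second-to-last letter is.
"vemkiml" has second-to-last letter 'm'. The stems whose second-to-last letter is 'm' (putrofiml → pueztrofiml, ginaml → gieznaml) insert -ez- after the first vowel.
So vemkiml → veezmkiml.

veezmkiml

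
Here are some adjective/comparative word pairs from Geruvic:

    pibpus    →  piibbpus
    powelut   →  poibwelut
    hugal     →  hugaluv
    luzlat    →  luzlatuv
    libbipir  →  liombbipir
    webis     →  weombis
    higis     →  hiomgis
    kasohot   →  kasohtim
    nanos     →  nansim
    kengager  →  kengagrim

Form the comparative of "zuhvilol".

zuhvillim

"zuhvilol" has last vowel 'o'. The stems whose last vowel is 'o' (kasohot → kasohtim, nanos → nansim) delete the last vowel and add -im.
The other patterns: stems whose last vowel is 'u' insert -ib- after the first vowel; stems whose last vowel is 'a' add -uv; stems whose last vowel is 'i' insert -om- after the first vowel.
So zuhvilol → zuhvillim.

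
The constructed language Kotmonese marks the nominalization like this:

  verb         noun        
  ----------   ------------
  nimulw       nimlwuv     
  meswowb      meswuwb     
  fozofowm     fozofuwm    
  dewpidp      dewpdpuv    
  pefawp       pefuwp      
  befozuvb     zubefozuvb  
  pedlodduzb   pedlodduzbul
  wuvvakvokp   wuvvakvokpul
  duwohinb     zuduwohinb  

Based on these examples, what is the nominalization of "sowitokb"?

"sowitokb" has second-to-last letter 'k'. The one such stem in the data (wuvvakvokp → wuvvakvokpul) adds -ul, so the same rule applies.
So sowitokb → sowitokbul.

sowitokbul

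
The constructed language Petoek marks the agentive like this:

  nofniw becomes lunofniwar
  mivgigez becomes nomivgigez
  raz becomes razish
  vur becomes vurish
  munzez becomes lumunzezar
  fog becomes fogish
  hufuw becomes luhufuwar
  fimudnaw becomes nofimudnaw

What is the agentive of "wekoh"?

raz and munzez both end in -z yet inflect differently (razish, lumunzezar), so the final letter is not what conditions the rule; the number of vowels is.
"wekoh" has 2 vowels. The stems with 2 vowels (nofniw → lunofniwar, hufuw → luhufuwar, munzez → lumunzezar) add lu- … -ar around the stem.
So wekoh → luwekohar.

luwekohar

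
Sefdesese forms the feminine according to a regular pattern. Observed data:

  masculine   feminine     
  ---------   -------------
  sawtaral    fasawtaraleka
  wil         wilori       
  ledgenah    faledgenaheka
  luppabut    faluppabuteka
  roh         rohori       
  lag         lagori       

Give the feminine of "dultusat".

"dultusat" has 3 vowels. The stems with 3 vowels (ledgenah → faledgenaheka, sawtaral → fasawtaraleka, luppabut → faluppabuteka) add fa- … -eka around the stem.
So dultusat → fadultusateka.

fadultusateka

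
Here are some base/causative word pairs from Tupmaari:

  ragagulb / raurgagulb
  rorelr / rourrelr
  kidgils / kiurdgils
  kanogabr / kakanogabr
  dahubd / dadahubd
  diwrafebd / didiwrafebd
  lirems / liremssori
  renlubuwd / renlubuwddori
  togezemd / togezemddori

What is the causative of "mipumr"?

mipumrrori

rorelr and kanogabr both end in -r yet inflect differently (rourrelr, kakanogabr), so the final letter is not what conditions the rule; the second-to-last letter is.
"mipumr" has second-to-last letter 'm'. The stems whose second-to-last letter is 'm' (lirems → liremssori, togezemd → togezemddori) double the final consonant and add -ori.
The other patterns: stems whose second-to-last letter is 'l' insert -ur- after the first vowel; stems whose second-to-last letter is 'b' repeat the first consonant+vowel as a prefix.
So mipumr → mipumrrori.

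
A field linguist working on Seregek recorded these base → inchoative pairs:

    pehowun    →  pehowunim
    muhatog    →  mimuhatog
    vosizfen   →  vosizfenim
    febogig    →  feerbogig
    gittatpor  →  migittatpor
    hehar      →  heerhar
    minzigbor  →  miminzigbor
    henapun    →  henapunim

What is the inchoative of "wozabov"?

gittatpor and hehar both end in -r yet inflect differently (migittatpor, heerhar), so the final letter is not what conditions the rule; the last vowel is.
"wozabov" has last vowel 'o'. The stems whose last vowel is 'o' (gittatpor → migittatpor, minzigbor → miminzigbor, muhatog → mimuhatog) add the prefix mi-.
The other patterns: stems whose last vowel is 'e' or 'u' add -im; stems whose last vowel is 'a' or 'i' insert -er- after the first vowel.
So wozabov → miwozabov.

miwozabov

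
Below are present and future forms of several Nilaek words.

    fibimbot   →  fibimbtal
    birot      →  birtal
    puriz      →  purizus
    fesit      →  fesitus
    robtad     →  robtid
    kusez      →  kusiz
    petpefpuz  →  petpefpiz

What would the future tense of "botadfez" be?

botadfiz

fibimbot and fesit both end in -t yet inflect differently (fibimbtal, fesitus), so the final letter is not what conditions the rule; the last vowel is.
"botadfez" has last vowel 'e'. The one such stem in the data (kusez → kusiz) changes the last vowel to 'i' (as do robtad, petpefpuz), so the same rule applies.
The other patterns: stems whose last vowel is 'o' delete the last vowel and add -al; stems whose last vowel is 'i' add -us.
So botadfez → botadfiz.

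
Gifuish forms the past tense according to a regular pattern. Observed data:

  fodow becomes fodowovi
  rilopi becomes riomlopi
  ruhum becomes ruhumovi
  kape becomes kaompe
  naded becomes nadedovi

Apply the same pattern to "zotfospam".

kape and naded both have last vowel 'e' yet inflect differently (kaompe, nadedovi), so the last vowel is not what conditions the rule; whether the stem ends in a vowel or a consonant is.
"zotfospam" ends in a consonant. The stems ending in a consonant (naded → nadedovi, ruhum → ruhumovi, fodow → fodowovi) add -ovi.
So zotfospam → zotfospamovi.

zotfospamovi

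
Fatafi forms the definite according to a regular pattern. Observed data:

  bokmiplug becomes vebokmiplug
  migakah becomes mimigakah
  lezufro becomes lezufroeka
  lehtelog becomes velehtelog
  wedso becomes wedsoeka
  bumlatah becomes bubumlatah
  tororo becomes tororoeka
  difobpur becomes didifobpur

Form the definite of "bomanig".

tororo and lehtelog both have last vowel 'o' yet inflect differently (tororoeka, velehtelog), so the last vowel is not what conditions the rule; the final letter is.
"bomanig" ends in -g. The stems ending in -g (lehtelog → velehtelog, bokmiplug → vebokmiplug) add the prefix ve-.
So bomanig → vebomanig.

vebomanig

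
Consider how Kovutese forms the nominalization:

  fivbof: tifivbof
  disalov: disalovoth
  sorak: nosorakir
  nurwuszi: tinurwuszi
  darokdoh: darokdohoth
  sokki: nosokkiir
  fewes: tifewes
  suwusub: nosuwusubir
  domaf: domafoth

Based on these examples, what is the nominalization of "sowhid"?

sokki and nurwuszi both end in -i yet inflect differently (nosokkiir, tinurwuszi), so the final letter is not what conditions the rule; the first letter is.
"sowhid" begins with s-. The stems beginning with s- (suwusub → nosuwusubir, sorak → nosorakir, sokki → nosokkiir) add no- … -ir around the stem.
So sowhid → nosowhidir.

nosowhidir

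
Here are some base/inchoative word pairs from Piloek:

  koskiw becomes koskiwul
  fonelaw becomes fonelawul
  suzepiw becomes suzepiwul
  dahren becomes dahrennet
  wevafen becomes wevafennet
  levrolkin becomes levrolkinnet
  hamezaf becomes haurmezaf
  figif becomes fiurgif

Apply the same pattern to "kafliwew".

koskiw and levrolkin both have last vowel 'i' yet inflect differently (koskiwul, levrolkinnet), so the last vowel is not what conditions the rule; the final letter is.
"kafliwew" ends in -w. The stems ending in -w (koskiw → koskiwul, fonelaw → fonelawul, suzepiw → suzepiwul) add -ul.
The other patterns: stems ending in -n double the final consonant and add -et; stems ending in -f insert -ur- after the first vowel.
So kafliwew → kafliwewul.

kafliwewul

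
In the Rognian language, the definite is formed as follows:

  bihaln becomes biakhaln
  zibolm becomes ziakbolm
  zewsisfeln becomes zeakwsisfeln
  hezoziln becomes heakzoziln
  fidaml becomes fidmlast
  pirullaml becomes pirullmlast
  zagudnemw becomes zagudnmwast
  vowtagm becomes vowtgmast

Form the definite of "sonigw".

zibolm and vowtagm both end in -m yet inflect differently (ziakbolm, vowtgmast), so the final letter is not what conditions the rule; the second-to-last letter is.
"sonigw" has second-to-last letter 'g'. The one such stem in the data (vowtagm → vowtgmast) deletes the last vowel and adds -ast (as do fidaml, pirullaml), so the same rule applies.
The other pattern: stems whose second-to-last letter is 'l' insert -ak- after the first vowel.
So sonigw → songwast.

songwast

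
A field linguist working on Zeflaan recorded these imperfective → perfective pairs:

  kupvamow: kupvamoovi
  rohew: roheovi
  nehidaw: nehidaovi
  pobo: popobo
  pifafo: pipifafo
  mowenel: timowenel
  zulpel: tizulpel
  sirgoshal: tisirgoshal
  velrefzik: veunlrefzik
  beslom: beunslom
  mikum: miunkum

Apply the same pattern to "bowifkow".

kupvamow and pobo both have last vowel 'o' yet inflect differently (kupvamoovi, popobo), so the last vowel is not what conditions the rule; the final letter is.
"bowifkow" ends in -w. The stems ending in -w (kupvamow → kupvamoovi, rohew → roheovi, nehidaw → nehidaovi) drop the final letter and add -ovi.
So bowifkow → bowifkoovi.

bowifkoovi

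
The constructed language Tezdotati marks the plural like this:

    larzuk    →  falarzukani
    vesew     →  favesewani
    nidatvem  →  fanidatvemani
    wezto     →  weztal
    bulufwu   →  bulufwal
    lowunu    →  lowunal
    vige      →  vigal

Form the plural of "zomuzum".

"zomuzum" ends in a consonant. The stems ending in a consonant (larzuk → falarzukani, vesew → favesewani, nidatvem → fanidatvemani) add fa- … -ani around the stem.
So zomuzum → fazomuzumani.

fazomuzumani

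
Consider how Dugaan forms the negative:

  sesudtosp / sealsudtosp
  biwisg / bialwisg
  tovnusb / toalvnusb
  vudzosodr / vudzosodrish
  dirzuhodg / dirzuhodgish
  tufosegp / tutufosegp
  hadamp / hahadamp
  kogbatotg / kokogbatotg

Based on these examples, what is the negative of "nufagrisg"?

nualfagrisg

biwisg and dirzuhodg both end in -g yet inflect differently (bialwisg, dirzuhodgish), so the final letter is not what conditions the rule; the second-to-last letter is.
"nufagrisg" has second-to-last letter 's'. The stems whose second-to-last letter is 's' (sesudtosp → sealsudtosp, biwisg → bialwisg, tovnusb → toalvnusb) insert -al- after the first vowel.
So nufagrisg → nualfagrisg.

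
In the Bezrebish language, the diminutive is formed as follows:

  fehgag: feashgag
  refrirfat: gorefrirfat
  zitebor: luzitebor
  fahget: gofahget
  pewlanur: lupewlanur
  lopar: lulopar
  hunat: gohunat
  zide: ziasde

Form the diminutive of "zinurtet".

hunat and lopar both have last vowel 'a' yet inflect differently (gohunat, lulopar), so the last vowel is not what conditions the rule; the final letter is.
"zinurtet" ends in -t. The stems ending in -t (hunat → gohunat, refrirfat → gorefrirfat, fahget → gofahget) add the prefix go-.
The other patterns: stems ending in -r add the prefix lu-; stems ending in -e or -g insert -as- after the first vowel.
So zinurtet → gozinurtet.

gozinurtet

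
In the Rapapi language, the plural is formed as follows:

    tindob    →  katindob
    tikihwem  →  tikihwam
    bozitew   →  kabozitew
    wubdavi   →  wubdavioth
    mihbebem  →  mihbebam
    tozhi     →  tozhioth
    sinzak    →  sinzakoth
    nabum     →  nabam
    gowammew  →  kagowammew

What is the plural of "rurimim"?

tikihwem and bozitew both have last vowel 'e' yet inflect differently (tikihwam, kabozitew), so the last vowel is not what conditions the rule; the final letter is.
"rurimim" ends in -m. The stems ending in -m (tikihwem → tikihwam, mihbebem → mihbebam, nabum → nabam) change the last vowel to 'a'.
The other patterns: stems ending in -b or -w add the prefix ka-; stems ending in -i or -k add -oth.
So rurimim → rurimam.

rurimam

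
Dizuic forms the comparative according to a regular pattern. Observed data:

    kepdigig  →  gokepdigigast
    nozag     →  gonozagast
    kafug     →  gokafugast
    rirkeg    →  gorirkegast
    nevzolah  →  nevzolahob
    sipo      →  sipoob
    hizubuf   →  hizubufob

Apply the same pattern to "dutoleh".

dutolehob

"dutoleh" ends in -h. The one such stem in the data (nevzolah → nevzolahob) adds -ob, so the same rule applies.
The other pattern: stems ending in -g add go- … -ast around the stem.
So dutoleh → dutolehob.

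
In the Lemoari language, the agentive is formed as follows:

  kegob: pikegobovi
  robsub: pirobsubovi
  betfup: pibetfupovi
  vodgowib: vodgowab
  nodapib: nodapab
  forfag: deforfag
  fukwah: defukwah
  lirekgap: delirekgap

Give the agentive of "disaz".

dedisaz

"disaz" has last vowel 'a'. The stems whose last vowel is 'a' (forfag → deforfag, fukwah → defukwah, lirekgap → delirekgap) add the prefix de-.
The other patterns: stems whose last vowel is 'o' or 'u' add pi- … -ovi around the stem; stems whose last vowel is 'i' change the last vowel to 'a'.
So disaz → dedisaz.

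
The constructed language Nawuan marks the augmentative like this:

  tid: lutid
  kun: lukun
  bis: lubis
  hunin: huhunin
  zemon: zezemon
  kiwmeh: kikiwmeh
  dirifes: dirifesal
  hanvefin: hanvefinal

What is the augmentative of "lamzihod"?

kun and hunin both end in -n yet inflect differently (lukun, huhunin), so the final letter is not what conditions the rule; the number of vowels is.
"lamzihod" has 3 vowels. The stems with 3 vowels (dirifes → dirifesal, hanvefin → hanvefinal) add -al.
So lamzihod → lamzihodal.

lamzihodal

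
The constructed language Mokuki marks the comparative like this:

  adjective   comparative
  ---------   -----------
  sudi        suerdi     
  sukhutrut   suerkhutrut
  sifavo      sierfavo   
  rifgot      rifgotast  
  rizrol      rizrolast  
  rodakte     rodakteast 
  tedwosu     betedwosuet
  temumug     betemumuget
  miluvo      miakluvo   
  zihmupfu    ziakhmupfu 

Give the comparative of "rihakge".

rihakgeast

sukhutrut and rifgot both end in -t yet inflect differently (suerkhutrut, rifgotast), so the final letter is not what conditions the rule; the first letter is.
"rihakge" begins with r-. The stems beginning with r- (rifgot → rifgotast, rizrol → rizrolast, rodakte → rodakteast) add -ast.
So rihakge → rihakgeast.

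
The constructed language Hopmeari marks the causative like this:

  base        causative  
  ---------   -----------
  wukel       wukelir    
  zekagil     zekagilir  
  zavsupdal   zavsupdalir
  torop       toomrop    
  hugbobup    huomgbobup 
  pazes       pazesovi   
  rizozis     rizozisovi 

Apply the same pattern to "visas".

visasovi

wukel and pazes both have last vowel 'e' yet inflect differently (wukelir, pazesovi), so the last vowel is not what conditions the rule; the final letter is.
"visas" ends in -s. The stems ending in -s (pazes → pazesovi, rizozis → rizozisovi) add -ovi.
So visas → visasovi.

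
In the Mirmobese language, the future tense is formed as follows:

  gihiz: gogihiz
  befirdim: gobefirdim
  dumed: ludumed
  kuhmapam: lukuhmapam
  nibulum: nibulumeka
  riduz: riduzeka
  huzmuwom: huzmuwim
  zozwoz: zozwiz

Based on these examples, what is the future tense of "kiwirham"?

lukiwirham

befirdim and kuhmapam both end in -m yet inflect differently (gobefirdim, lukuhmapam), so the final letter is not what conditions the rule; the last vowel is.
"kiwirham" has last vowel 'a'. The one such stem in the data (kuhmapam → lukuhmapam) adds the prefix lu-, so the same rule applies.
The other patterns: stems whose last vowel is 'i' add the prefix go-; stems whose last vowel is 'u' add -eka; stems whose last vowel is 'o' change the last vowel to 'i'.
So kiwirham → lukiwirham.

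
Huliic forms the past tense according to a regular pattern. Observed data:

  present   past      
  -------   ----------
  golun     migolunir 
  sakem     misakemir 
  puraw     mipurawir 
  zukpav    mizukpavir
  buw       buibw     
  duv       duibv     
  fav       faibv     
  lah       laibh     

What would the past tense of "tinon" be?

puraw and buw both end in -w yet inflect differently (mipurawir, buibw), so the final letter is not what conditions the rule; the number of vowels is.
"tinon" has 2 vowels. The stems with 2 vowels (golun → migolunir, sakem → misakemir, puraw → mipurawir) add mi- … -ir around the stem.
So tinon → mitinonir.

mitinonir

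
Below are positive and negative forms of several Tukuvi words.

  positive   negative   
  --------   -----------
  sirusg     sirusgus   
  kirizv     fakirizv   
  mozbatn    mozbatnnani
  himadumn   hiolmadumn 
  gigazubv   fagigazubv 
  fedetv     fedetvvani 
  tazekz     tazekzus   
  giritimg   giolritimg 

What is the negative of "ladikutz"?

kirizv and fedetv both end in -v yet inflect differently (fakirizv, fedetvvani), so the final letter is not what conditions the rule; the second-to-last letter is.
"ladikutz" has second-to-last letter 't'. The stems whose second-to-last letter is 't' (fedetv → fedetvvani, mozbatn → mozbatnnani) double the final consonant and add -ani.
So ladikutz → ladikutzzani.

ladikutzzani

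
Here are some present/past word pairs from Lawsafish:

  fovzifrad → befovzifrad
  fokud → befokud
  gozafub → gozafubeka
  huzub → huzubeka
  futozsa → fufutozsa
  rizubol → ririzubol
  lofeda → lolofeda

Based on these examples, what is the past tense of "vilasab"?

vilasabeka

fokud and gozafub both have last vowel 'u' yet inflect differently (befokud, gozafubeka), so the last vowel is not what conditions the rule; the final letter is.
"vilasab" ends in -b. The stems ending in -b (gozafub → gozafubeka, huzub → huzubeka) add -eka.
The other patterns: stems ending in -d add the prefix be-; stems ending in -a or -l repeat the first consonant+vowel as a prefix.
So vilasab → vilasabeka.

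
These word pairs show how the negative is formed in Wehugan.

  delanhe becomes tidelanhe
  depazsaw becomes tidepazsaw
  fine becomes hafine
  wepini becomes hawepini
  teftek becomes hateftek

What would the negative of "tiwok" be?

"tiwok" begins with t-. The one such stem in the data (teftek → hateftek) adds the prefix ha-, so the same rule applies.
So tiwok → hatiwok.

hatiwok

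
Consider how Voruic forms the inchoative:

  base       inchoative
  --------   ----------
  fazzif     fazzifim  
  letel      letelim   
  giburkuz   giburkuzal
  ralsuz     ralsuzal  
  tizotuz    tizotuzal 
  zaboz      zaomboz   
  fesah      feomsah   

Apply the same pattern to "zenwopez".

zenwopezim

"zenwopez" has last vowel 'e'. The one such stem in the data (letel → letelim) adds -im, so the same rule applies.
The other patterns: stems whose last vowel is 'u' add -al; stems whose last vowel is 'a' or 'o' insert -om- after the first vowel.
So zenwopez → zenwopezim.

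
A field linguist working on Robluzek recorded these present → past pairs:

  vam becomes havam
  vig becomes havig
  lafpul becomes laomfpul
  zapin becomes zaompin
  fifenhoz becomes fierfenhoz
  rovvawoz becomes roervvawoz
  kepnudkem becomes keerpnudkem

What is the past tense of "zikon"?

"zikon" has 2 vowels. The stems with 2 vowels (lafpul → laomfpul, zapin → zaompin) insert -om- after the first vowel.
The other patterns: stems with 1 vowel add the prefix ha-; stems with 3 vowels insert -er- after the first vowel.
So zikon → ziomkon.

ziomkon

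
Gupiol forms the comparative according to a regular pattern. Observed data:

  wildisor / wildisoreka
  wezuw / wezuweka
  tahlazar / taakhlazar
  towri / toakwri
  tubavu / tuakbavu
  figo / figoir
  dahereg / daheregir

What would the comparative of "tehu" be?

teakhu

wildisor and tahlazar both end in -r yet inflect differently (wildisoreka, taakhlazar), so the final letter is not what conditions the rule; the first letter is.
"tehu" begins with t-. The stems beginning with t- (tahlazar → taakhlazar, towri → toakwri, tubavu → tuakbavu) insert -ak- after the first vowel.
So tehu → teakhu.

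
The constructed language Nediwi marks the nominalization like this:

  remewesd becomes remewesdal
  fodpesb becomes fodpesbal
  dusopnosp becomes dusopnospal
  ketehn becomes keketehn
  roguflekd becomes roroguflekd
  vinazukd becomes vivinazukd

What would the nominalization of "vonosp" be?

"vonosp" has second-to-last letter 's'. The stems whose second-to-last letter is 's' (remewesd → remewesdal, fodpesb → fodpesbal, dusopnosp → dusopnospal) add -al.
The other pattern: stems whose second-to-last letter is 'h' or 'k' repeat the first consonant+vowel as a prefix.
So vonosp → vonospal.

vonospal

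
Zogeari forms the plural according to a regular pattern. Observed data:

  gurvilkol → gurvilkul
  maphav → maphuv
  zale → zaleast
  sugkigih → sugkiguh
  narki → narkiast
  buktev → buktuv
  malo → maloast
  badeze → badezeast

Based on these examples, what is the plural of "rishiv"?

rishuv

badeze and buktev both have last vowel 'e' yet inflect differently (badezeast, buktuv), so the last vowel is not what conditions the rule; whether the stem ends in a vowel or a consonant is.
"rishiv" ends in a consonant. The stems ending in a consonant (buktev → buktuv, gurvilkol → gurvilkul, maphav → maphuv) change the last vowel to 'u'.
The other pattern: stems ending in a vowel add -ast.
So rishiv → rishuv.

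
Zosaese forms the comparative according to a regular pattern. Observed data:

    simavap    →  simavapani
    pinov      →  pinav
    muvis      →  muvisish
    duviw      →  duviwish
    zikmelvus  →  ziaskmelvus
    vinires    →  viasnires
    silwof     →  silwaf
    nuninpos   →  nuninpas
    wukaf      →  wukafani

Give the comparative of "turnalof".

zikmelvus and muvis both end in -s yet inflect differently (ziaskmelvus, muvisish), so the final letter is not what conditions the rule; the last vowel is.
"turnalof" has last vowel 'o'. The stems whose last vowel is 'o' (silwof → silwaf, pinov → pinav, nuninpos → nuninpas) change the last vowel to 'a'.
So turnalof → turnalaf.

turnalaf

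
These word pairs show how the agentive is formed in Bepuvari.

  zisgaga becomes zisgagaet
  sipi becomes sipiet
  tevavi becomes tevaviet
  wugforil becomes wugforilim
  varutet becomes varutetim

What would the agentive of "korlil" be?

korlilim

wugforil and tevavi both have last vowel 'i' yet inflect differently (wugforilim, tevaviet), so the last vowel is not what conditions the rule; whether the stem ends in a vowel or a consonant is.
"korlil" ends in a consonant. The stems ending in a consonant (wugforil → wugforilim, varutet → varutetim) add -im.
The other pattern: stems ending in a vowel add -et.
So korlil → korlilim.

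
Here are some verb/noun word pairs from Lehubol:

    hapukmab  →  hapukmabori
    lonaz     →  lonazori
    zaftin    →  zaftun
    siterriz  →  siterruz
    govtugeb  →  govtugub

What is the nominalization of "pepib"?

pepub

lonaz and siterriz both end in -z yet inflect differently (lonazori, siterruz), so the final letter is not what conditions the rule; the last vowel is.
"pepib" has last vowel 'i'. The stems whose last vowel is 'i' (zaftin → zaftun, siterriz → siterruz) change the last vowel to 'u'.
The other pattern: stems whose last vowel is 'a' add -ori.
So pepib → pepub.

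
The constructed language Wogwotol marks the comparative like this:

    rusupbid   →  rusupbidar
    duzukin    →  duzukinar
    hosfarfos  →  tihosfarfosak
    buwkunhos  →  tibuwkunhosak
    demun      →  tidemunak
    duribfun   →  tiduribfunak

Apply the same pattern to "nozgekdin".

nozgekdinar

"nozgekdin" has last vowel 'i'. The stems whose last vowel is 'i' (rusupbid → rusupbidar, duzukin → duzukinar) add -ar.
So nozgekdin → nozgekdinar.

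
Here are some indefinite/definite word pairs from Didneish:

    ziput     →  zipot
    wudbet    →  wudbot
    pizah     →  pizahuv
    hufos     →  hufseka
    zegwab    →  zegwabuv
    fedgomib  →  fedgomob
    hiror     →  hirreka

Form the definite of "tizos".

zegwab and fedgomib both end in -b yet inflect differently (zegwabuv, fedgomob), so the final letter is not what conditions the rule; the last vowel is.
"tizos" has last vowel 'o'. The stems whose last vowel is 'o' (hufos → hufseka, hiror → hirreka) delete the last vowel and add -eka.
The other patterns: stems whose last vowel is 'a' add -uv; stems whose last vowel is 'e', 'i' or 'u' change the last vowel to 'o'.
So tizos → tizseka.

tizseka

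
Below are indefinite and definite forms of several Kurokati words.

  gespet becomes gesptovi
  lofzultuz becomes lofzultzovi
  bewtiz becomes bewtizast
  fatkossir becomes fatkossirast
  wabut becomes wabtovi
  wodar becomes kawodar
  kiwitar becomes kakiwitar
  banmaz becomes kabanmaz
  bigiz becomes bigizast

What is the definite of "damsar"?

kadamsar

"damsar" has last vowel 'a'. The stems whose last vowel is 'a' (kiwitar → kakiwitar, banmaz → kabanmaz, wodar → kawodar) add the prefix ka-.
So damsar → kadamsar.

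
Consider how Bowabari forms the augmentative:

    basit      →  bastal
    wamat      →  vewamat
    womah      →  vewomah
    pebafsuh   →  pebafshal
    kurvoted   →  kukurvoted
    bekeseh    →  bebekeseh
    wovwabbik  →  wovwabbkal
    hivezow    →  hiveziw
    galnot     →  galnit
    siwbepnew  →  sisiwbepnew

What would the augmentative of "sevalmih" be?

"sevalmih" has last vowel 'i'. The stems whose last vowel is 'i' (wovwabbik → wovwabbkal, basit → bastal) delete the last vowel and add -al.
So sevalmih → sevalmhal.

sevalmhal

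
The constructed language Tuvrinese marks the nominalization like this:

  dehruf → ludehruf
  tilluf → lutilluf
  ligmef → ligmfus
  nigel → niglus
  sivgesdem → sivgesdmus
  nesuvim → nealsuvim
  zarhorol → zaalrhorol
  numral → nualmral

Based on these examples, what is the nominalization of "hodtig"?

dehruf and ligmef both end in -f yet inflect differently (ludehruf, ligmfus), so the final letter is not what conditions the rule; the last vowel is.
"hodtig" has last vowel 'i'. The one such stem in the data (nesuvim → nealsuvim) inserts -al- after the first vowel (as do zarhorol, numral), so the same rule applies.
The other patterns: stems whose last vowel is 'u' add the prefix lu-; stems whose last vowel is 'e' delete the last vowel and add -us.
So hodtig → hoaldtig.

hoaldtig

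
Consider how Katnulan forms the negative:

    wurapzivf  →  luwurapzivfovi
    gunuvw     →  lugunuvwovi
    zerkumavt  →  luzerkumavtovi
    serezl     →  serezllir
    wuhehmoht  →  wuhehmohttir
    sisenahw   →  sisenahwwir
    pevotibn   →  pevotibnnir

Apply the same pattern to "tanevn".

lutanevnovi

"tanevn" has second-to-last letter 'v'. The stems whose second-to-last letter is 'v' (wurapzivf → luwurapzivfovi, gunuvw → lugunuvwovi, zerkumavt → luzerkumavtovi) add lu- … -ovi around the stem.
The other pattern: stems whose second-to-last letter is 'b', 'h' or 'z' double the final consonant and add -ir.
So tanevn → lutanevnovi.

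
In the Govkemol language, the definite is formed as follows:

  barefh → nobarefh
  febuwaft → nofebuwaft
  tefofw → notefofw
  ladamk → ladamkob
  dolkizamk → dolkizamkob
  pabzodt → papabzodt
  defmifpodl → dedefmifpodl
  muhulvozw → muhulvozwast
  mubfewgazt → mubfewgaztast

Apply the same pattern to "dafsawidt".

dadafsawidt

"dafsawidt" has second-to-last letter 'd'. The stems whose second-to-last letter is 'd' (pabzodt → papabzodt, defmifpodl → dedefmifpodl) repeat the first consonant+vowel as a prefix.
So dafsawidt → dadafsawidt.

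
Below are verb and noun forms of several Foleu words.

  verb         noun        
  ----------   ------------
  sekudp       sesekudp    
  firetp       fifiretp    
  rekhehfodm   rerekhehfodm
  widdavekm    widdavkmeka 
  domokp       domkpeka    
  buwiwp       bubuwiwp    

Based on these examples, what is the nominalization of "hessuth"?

domokp and buwiwp both end in -p yet inflect differently (domkpeka, bubuwiwp), so the final letter is not what conditions the rule; the second-to-last letter is.
"hessuth" has second-to-last letter 't'. The one such stem in the data (firetp → fifiretp) repeats the first consonant+vowel as a prefix (as do buwiwp, sekudp), so the same rule applies.
The other pattern: stems whose second-to-last letter is 'k' delete the last vowel and add -eka.
So hessuth → hehessuth.

hehessuth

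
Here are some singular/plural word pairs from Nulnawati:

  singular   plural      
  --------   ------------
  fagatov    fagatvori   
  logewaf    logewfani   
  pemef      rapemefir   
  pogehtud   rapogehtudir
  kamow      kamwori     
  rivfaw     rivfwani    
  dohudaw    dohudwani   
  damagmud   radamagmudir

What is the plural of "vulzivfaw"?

kamow and rivfaw both end in -w yet inflect differently (kamwori, rivfwani), so the final letter is not what conditions the rule; the last vowel is.
"vulzivfaw" has last vowel 'a'. The stems whose last vowel is 'a' (rivfaw → rivfwani, dohudaw → dohudwani, logewaf → logewfani) delete the last vowel and add -ani.
The other patterns: stems whose last vowel is 'o' delete the last vowel and add -ori; stems whose last vowel is 'e' or 'u' add ra- … -ir around the stem.
So vulzivfaw → vulzivfwani.

vulzivfwani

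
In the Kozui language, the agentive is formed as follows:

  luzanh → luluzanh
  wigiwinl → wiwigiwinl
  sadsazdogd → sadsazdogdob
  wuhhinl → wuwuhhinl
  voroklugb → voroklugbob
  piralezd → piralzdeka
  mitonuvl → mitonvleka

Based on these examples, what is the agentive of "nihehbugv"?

"nihehbugv" has second-to-last letter 'g'. The stems whose second-to-last letter is 'g' (sadsazdogd → sadsazdogdob, voroklugb → voroklugbob) add -ob.
The other patterns: stems whose second-to-last letter is 'n' repeat the first consonant+vowel as a prefix; stems whose second-to-last letter is 'v' or 'z' delete the last vowel and add -eka.
So nihehbugv → nihehbugvob.

nihehbugvob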